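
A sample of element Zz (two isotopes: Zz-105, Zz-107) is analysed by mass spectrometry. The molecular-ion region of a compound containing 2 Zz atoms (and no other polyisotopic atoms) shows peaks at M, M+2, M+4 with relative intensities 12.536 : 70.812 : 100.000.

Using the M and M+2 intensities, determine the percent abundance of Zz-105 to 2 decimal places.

26.15%

Write p for the Zz-105 fraction. I(M+2)/I(M) = [C(2,1)·p^1·(1−p)] / p^2 = 2·(1−p)/p = 70.812/12.536 = 5.6487
(1−p)/p = 5.6487/2 = 2.8243  ⇒  p = 1/(1 + 2.8243) = 0.2615
Zz-105: 26.15%, Zz-107: 73.85%.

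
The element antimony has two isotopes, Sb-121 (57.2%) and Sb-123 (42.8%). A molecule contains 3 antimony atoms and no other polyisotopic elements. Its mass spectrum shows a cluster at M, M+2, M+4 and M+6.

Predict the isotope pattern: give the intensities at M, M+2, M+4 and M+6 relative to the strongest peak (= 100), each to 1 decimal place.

Expanding (0.572 + 0.428)^3:
P(M) = 0.572^3 = 0.187149
P(M+2) = 3 × 0.572^2 × 0.428^1 = 0.420104
P(M+4) = 3 × 0.572^1 × 0.428^2 = 0.314344
P(M+6) = 0.428^3 = 0.078403
The M+2 peak is largest (0.420104); scaling to 100 gives 44.5 : 100.0 : 74.8 : 18.7.

44.5 : 100.0 : 74.8 : 18.7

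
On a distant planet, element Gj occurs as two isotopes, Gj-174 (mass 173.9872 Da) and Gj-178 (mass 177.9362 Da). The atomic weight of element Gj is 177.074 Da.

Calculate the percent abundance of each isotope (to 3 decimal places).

Gj-174: 21.833%, Gj-178: 78.167%

With x = fraction of Gj-174 (so Gj-178 is 1 − x):
173.9872·x + 177.9362·(1 − x) = 177.074
(173.9872 − 177.9362)·x = 177.074 − 177.9362
x = -0.8622 / -3.9490 = 0.21833 → 21.833% Gj-174, 78.167% Gj-178.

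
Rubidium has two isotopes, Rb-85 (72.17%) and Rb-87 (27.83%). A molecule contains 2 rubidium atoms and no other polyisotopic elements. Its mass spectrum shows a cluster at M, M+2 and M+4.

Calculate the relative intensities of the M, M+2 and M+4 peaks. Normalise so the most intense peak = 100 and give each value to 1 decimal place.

100.0 : 77.1 : 14.9

Expanding (0.7217 + 0.2783)^2:
P(M) = 0.7217^2 = 0.520851
P(M+2) = 2 × 0.7217^1 × 0.2783^1 = 0.401698
P(M+4) = 0.2783^2 = 0.077451
The M peak is largest (0.520851); scaling to 100 gives 100.0 : 77.1 : 14.9.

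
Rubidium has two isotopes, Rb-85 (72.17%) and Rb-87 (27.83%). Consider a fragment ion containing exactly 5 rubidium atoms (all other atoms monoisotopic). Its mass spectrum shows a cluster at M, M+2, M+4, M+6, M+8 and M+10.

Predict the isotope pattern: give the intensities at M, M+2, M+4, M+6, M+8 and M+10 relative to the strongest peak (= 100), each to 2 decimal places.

Expanding (0.7217 + 0.2783)^5:
P(M) = 0.7217^5 = 0.195787
P(M+2) = 5 × 0.7217^4 × 0.2783^1 = 0.377494
P(M+4) = 10 × 0.7217^3 × 0.2783^2 = 0.291136
P(M+6) = 10 × 0.7217^2 × 0.2783^3 = 0.112267
P(M+8) = 5 × 0.7217^1 × 0.2783^4 = 0.021646
P(M+10) = 0.2783^5 = 0.001669
The M+2 peak is largest (0.377494); scaling to 100 gives 51.86 : 100.00 : 77.12 : 29.74 : 5.73 : 0.44.

51.86 : 100.00 : 77.12 : 29.74 : 5.73 : 0.44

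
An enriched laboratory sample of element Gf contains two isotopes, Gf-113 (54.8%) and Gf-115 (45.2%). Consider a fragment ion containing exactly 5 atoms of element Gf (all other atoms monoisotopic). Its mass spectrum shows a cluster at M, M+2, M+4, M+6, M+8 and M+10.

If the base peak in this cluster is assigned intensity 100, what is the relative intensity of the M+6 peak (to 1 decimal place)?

82.5

Term probabilities: M 0.0494, M+2 0.2038, M+4 0.3362, M+6 0.2773, M+8 0.1144, M+10 0.0189. Base peak = M+4.
P(M+4) = C(5,2) × 0.548^3 × 0.452^2 = 10 × 0.16456659 × 0.204304 = 0.336216 (base)
P(M+6) = C(5,3) × 0.548^2 × 0.452^3 = 10 × 0.300304 × 0.09234541 = 0.277317
Relative intensity = 0.277317 / 0.336216 × 100 = 82.5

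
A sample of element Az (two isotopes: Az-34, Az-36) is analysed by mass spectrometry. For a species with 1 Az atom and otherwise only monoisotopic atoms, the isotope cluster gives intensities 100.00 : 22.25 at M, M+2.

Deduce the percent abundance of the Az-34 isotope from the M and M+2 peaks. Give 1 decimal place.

81.8%

If p is the fraction of Az that is Az-34, then I(M+2)/I(M) = [C(1,1)·p^0·(1−p)] / p^1 = 1·(1−p)/p = 22.25/100.00 = 0.2225
(1−p)/p = 0.2225/1 = 0.2225  ⇒  p = 1/(1 + 0.2225) = 0.8180
Az-34: 81.8%, Az-36: 18.2%.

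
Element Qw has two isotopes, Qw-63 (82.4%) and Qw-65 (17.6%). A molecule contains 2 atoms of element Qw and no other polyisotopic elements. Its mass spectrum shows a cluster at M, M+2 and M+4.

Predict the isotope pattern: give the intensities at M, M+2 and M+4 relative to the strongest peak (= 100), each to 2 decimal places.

Expanding (0.824 + 0.176)^2:
P(M) = 0.824^2 = 0.678976
P(M+2) = 2 × 0.824^1 × 0.176^1 = 0.290048
P(M+4) = 0.176^2 = 0.030976
The M peak is largest (0.678976); scaling to 100 gives 100.00 : 42.72 : 4.56.

100.00 : 42.72 : 4.56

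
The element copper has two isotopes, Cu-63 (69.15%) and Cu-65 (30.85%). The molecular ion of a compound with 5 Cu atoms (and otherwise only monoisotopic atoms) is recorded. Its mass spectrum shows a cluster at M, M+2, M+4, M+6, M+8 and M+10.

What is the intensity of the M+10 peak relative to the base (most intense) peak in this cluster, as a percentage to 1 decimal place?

Binomial terms of (0.6915 + 0.3085)^5: M 0.1581, M+2 0.3527, M+4 0.3147, M+6 0.1404, M+8 0.0313, M+10 0.0028 → M+2 is the base peak.
P(M+2) = C(5,1) × 0.6915^4 × 0.3085^1 = 5 × 0.2286487 × 0.3085 = 0.352691 (base)
P(M+10) = C(5,5) × 0.6915^0 × 0.3085^5 = 1 × 1.0000 × 0.00279432 = 0.002794
Relative intensity = 0.002794 / 0.352691 × 100 = 0.8

0.8%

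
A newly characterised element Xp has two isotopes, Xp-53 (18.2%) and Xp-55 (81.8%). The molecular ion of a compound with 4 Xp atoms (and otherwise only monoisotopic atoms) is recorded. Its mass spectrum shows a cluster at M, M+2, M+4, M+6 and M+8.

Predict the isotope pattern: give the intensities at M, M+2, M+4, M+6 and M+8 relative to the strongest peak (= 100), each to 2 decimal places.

Expanding (0.182 + 0.818)^4:
P(M) = 0.182^4 = 0.001097
P(M+2) = 4 × 0.182^3 × 0.818^1 = 0.019725
P(M+4) = 6 × 0.182^2 × 0.818^2 = 0.132984
P(M+6) = 4 × 0.182^1 × 0.818^3 = 0.398466
P(M+8) = 0.818^4 = 0.447727
The M+8 peak is largest (0.447727); scaling to 100 gives 0.25 : 4.41 : 29.70 : 89.00 : 100.00.

0.25 : 4.41 : 29.70 : 89.00 : 100.00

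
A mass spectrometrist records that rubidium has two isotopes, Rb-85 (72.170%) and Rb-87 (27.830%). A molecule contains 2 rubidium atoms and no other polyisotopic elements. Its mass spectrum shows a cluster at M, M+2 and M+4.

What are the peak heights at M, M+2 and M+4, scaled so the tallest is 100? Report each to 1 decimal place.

100.0 : 77.1 : 14.9

The 2 Rb atoms are independent, so intensities follow the terms of (0.72170 + 0.27830)^2.
P(M) = 0.72170^2 = 0.520851
P(M+2) = 2 × 0.72170^1 × 0.27830^1 = 0.401698
P(M+4) = 0.27830^2 = 0.077451
The M peak is largest (0.520851); scaling to 100 gives 100.0 : 77.1 : 14.9.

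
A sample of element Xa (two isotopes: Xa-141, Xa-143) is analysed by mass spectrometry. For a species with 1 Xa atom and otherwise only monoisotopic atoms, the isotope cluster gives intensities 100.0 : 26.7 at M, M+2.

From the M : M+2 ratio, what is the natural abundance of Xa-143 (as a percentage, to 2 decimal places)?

Let p = fractional abundance of Xa-141. I(M+2)/I(M) = [C(1,1)·p^0·(1−p)] / p^1 = 1·(1−p)/p = 26.7/100.0 = 0.2670
(1−p)/p = 0.2670/1 = 0.2670  ⇒  p = 1/(1 + 0.2670) = 0.7893
Xa-141: 78.93%, Xa-143: 21.07%.

21.07%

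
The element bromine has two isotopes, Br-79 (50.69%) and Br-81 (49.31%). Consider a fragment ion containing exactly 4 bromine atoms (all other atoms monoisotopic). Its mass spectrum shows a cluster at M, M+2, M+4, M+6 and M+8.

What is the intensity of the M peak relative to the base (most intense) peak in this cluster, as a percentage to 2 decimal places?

Term probabilities: M 0.0660, M+2 0.2569, M+4 0.3749, M+6 0.2431, M+8 0.0591. Base peak = M+4.
P(M+4) = C(4,2) × 0.5069^2 × 0.4931^2 = 6 × 0.25694761 × 0.24314761 = 0.374857 (base)
P(M) = C(4,0) × 0.5069^4 × 0.4931^0 = 1 × 0.06602207 × 1.0000 = 0.066022
Relative intensity = 0.066022 / 0.374857 × 100 = 17.61

17.61%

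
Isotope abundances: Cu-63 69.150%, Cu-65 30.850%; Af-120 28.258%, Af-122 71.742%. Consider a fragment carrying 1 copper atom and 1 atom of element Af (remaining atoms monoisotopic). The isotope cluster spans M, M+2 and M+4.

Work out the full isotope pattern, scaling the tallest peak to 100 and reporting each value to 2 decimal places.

33.50 : 100.00 : 37.95

Copper pattern (n=1): 0.6915 : 0.3085
Element Af pattern (n=1): 0.28258 : 0.71742
Convolve the two distributions (both contribute in 2-u steps):
  M: 0.6915×0.28258 = 0.195404
  M+2: 0.6915×0.71742 + 0.3085×0.28258 = 0.583272
  M+4: 0.3085×0.71742 = 0.221324
Scale to base peak (0.583272) = 100: 33.50 : 100.00 : 37.95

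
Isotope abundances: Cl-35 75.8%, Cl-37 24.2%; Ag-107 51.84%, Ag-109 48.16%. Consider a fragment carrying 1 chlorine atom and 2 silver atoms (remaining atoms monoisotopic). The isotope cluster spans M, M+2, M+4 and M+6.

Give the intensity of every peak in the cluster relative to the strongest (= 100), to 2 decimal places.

45.93 : 100.00 : 66.88 : 12.66

Chlorine pattern (n=1): 0.7580 : 0.2420
Silver pattern (n=2): 0.26873856 : 0.49932288 : 0.23193856
Convolve the two distributions (both contribute in 2-u steps):
  M: 0.7580×0.26873856 = 0.203704
  M+2: 0.7580×0.49932288 + 0.2420×0.26873856 = 0.443521
  M+4: 0.7580×0.23193856 + 0.2420×0.49932288 = 0.296646
  M+6: 0.2420×0.23193856 = 0.056129
Scale to base peak (0.443521) = 100: 45.93 : 100.00 : 66.88 : 12.66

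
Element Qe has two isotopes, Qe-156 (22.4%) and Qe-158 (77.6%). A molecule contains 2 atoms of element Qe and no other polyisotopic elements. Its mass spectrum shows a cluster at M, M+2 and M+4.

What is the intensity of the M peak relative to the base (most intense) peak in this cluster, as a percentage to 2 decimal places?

(0.224 + 0.776)^2 gives M 0.0502, M+2 0.3476, M+4 0.6022; the largest is M+4.
P(M+4) = C(2,2) × 0.224^0 × 0.776^2 = 1 × 1.0000 × 0.602176 = 0.602176 (base)
P(M) = C(2,0) × 0.224^2 × 0.776^0 = 1 × 0.050176 × 1.0000 = 0.050176
Relative intensity = 0.050176 / 0.602176 × 100 = 8.33

8.33%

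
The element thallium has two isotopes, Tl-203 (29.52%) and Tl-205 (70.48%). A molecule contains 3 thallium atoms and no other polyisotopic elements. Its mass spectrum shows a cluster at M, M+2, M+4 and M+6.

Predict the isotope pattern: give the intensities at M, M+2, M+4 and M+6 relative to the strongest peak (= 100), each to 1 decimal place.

5.8 : 41.9 : 100.0 : 79.6

Each Tl atom is independently Tl-203 (p = 0.2952) or Tl-205 (q = 0.7048); the cluster is the binomial expansion (p + q)^3.
P(M) = 0.2952^3 = 0.025725
P(M+2) = 3 × 0.2952^2 × 0.7048^1 = 0.184255
P(M+4) = 3 × 0.2952^1 × 0.7048^2 = 0.439916
P(M+6) = 0.7048^3 = 0.350104
The M+4 peak is largest (0.439916); scaling to 100 gives 5.8 : 41.9 : 100.0 : 79.6.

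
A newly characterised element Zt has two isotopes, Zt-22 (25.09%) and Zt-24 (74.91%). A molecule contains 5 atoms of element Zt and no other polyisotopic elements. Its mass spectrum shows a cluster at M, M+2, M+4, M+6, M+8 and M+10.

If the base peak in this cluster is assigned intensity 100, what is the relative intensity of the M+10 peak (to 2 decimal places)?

Binomial terms of (0.2509 + 0.7491)^5: M 0.0010, M+2 0.0148, M+4 0.0886, M+6 0.2646, M+8 0.3950, M+10 0.2359 → M+8 is the base peak.
P(M+8) = C(5,4) × 0.2509^1 × 0.7491^4 = 5 × 0.2509 × 0.31489023 = 0.395030 (base)
P(M+10) = C(5,5) × 0.2509^0 × 0.7491^5 = 1 × 1.0000 × 0.23588427 = 0.235884
Relative intensity = 0.235884 / 0.395030 × 100 = 59.71

59.71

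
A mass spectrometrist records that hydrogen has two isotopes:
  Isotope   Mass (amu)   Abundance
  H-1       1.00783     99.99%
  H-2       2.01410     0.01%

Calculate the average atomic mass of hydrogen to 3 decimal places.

Average mass = Σ (abundance × isotope mass) = 0.9999 × 1.00783 + 0.0001 × 2.01410
= 1.007729 + 0.000201 = 1.007930 amu

1.008 amu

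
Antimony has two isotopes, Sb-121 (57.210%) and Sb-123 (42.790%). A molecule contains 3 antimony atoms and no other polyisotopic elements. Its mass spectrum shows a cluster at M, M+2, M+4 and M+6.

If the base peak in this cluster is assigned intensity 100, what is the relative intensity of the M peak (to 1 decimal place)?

44.6

Binomial terms of (0.57210 + 0.42790)^3: M 0.1872, M+2 0.4202, M+4 0.3143, M+6 0.0783 → M+2 is the base peak.
P(M+2) = C(3,1) × 0.57210^2 × 0.42790^1 = 3 × 0.32729841 × 0.4279 = 0.420153 (base)
P(M) = C(3,0) × 0.57210^3 × 0.42790^0 = 1 × 0.18724742 × 1.0000 = 0.187247
Relative intensity = 0.187247 / 0.420153 × 100 = 44.6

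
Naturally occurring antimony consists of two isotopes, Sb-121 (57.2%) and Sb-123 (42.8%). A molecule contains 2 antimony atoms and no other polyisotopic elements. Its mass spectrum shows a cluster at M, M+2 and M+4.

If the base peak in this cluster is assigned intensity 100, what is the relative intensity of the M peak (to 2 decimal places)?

Binomial terms of (0.572 + 0.428)^2: M 0.3272, M+2 0.4896, M+4 0.1832 → M+2 is the base peak.
P(M+2) = C(2,1) × 0.572^1 × 0.428^1 = 2 × 0.5720 × 0.4280 = 0.489632 (base)
P(M) = C(2,0) × 0.572^2 × 0.428^0 = 1 × 0.327184 × 1.0000 = 0.327184
Relative intensity = 0.327184 / 0.489632 × 100 = 66.82

66.82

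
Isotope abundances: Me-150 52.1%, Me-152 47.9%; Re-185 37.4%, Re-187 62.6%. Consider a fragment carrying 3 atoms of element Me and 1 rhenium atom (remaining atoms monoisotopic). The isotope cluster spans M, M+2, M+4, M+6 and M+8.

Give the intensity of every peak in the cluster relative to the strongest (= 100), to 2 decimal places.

Element Me pattern (n=3): 0.14142076 : 0.39006072 : 0.35861628 : 0.10990224
Rhenium pattern (n=1): 0.3740 : 0.6260
Convolve the two distributions (both contribute in 2-u steps):
  M: 0.14142076×0.3740 = 0.052891
  M+2: 0.14142076×0.6260 + 0.39006072×0.3740 = 0.234412
  M+4: 0.39006072×0.6260 + 0.35861628×0.3740 = 0.378300
  M+6: 0.35861628×0.6260 + 0.10990224×0.3740 = 0.265597
  M+8: 0.10990224×0.6260 = 0.068799
Scale to base peak (0.378300) = 100: 13.98 : 61.96 : 100.00 : 70.21 : 18.19

13.98 : 61.96 : 100.00 : 70.21 : 18.19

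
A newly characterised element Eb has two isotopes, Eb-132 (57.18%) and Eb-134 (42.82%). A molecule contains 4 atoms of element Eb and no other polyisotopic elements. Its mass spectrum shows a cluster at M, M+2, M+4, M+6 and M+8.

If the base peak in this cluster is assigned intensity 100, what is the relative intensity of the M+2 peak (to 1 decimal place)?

89.0

Binomial terms of (0.5718 + 0.4282)^4: M 0.1069, M+2 0.3202, M+4 0.3597, M+6 0.1796, M+8 0.0336 → M+4 is the base peak.
P(M+4) = C(4,2) × 0.5718^2 × 0.4282^2 = 6 × 0.32695524 × 0.18335524 = 0.359694 (base)
P(M+2) = C(4,1) × 0.5718^3 × 0.4282^1 = 4 × 0.18695301 × 0.4282 = 0.320213
Relative intensity = 0.320213 / 0.359694 × 100 = 89.0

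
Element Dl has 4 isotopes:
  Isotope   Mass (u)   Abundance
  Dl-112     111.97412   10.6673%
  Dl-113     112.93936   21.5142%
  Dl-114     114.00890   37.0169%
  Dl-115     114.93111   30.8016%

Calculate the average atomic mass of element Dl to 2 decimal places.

The abundance-weighted mean is 0.106673 × 111.97412 + 0.215142 × 112.93936 + 0.370169 × 114.00890 + 0.308016 × 114.93111
= 11.944615 + 24.298000 + 42.202561 + 35.400621 = 113.845797 u

113.85 u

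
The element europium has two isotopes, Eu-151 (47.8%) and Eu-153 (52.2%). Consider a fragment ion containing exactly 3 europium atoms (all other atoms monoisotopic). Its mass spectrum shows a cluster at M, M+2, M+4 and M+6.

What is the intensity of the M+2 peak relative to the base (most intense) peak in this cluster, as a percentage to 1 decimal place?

Binomial terms of (0.478 + 0.522)^3: M 0.1092, M+2 0.3578, M+4 0.3907, M+6 0.1422 → M+4 is the base peak.
P(M+4) = C(3,2) × 0.478^1 × 0.522^2 = 3 × 0.4780 × 0.272484 = 0.390742 (base)
P(M+2) = C(3,1) × 0.478^2 × 0.522^1 = 3 × 0.228484 × 0.5220 = 0.357806
Relative intensity = 0.357806 / 0.390742 × 100 = 91.6

91.6%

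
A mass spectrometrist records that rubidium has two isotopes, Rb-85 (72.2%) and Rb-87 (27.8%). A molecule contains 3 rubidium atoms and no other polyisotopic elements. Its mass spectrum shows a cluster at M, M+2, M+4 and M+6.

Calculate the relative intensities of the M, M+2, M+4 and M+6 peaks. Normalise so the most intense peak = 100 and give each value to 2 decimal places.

Expanding (0.722 + 0.278)^3:
P(M) = 0.722^3 = 0.376367
P(M+2) = 3 × 0.722^2 × 0.278^1 = 0.434751
P(M+4) = 3 × 0.722^1 × 0.278^2 = 0.167397
P(M+6) = 0.278^3 = 0.021485
The M+2 peak is largest (0.434751); scaling to 100 gives 86.57 : 100.00 : 38.50 : 4.94.

86.57 : 100.00 : 38.50 : 4.94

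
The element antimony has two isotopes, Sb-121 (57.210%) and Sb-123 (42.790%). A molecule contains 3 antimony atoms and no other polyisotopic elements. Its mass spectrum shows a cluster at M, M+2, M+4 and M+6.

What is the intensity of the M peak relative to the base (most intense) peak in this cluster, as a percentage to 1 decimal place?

Term probabilities: M 0.1872, M+2 0.4202, M+4 0.3143, M+6 0.0783. Base peak = M+2.
P(M+2) = C(3,1) × 0.57210^2 × 0.42790^1 = 3 × 0.32729841 × 0.4279 = 0.420153 (base)
P(M) = C(3,0) × 0.57210^3 × 0.42790^0 = 1 × 0.18724742 × 1.0000 = 0.187247
Relative intensity = 0.187247 / 0.420153 × 100 = 44.6

44.6%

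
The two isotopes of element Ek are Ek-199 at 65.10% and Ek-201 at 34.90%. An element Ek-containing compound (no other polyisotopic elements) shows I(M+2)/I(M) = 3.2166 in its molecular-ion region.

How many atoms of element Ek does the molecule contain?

With n Ek atoms, P(M+2)/P(M) = C(n,1)·p^(n−1)q / p^n = n·q/p = n · 0.3490/0.6510.
n = 3.2166 × 0.6510/0.3490 = 6.00 ≈ 6

6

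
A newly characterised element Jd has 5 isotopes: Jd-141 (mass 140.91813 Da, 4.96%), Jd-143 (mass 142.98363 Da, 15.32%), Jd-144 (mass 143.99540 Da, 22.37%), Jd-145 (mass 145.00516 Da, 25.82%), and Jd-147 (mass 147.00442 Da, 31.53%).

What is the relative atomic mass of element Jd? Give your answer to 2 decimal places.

Average mass = Σ (abundance × isotope mass) = 0.0496 × 140.91813 + 0.1532 × 142.98363 + 0.2237 × 143.99540 + 0.2582 × 145.00516 + 0.3153 × 147.00442
= 6.989539 + 21.905092 + 32.211771 + 37.440332 + 46.350494 = 144.897228 Da

144.90 Da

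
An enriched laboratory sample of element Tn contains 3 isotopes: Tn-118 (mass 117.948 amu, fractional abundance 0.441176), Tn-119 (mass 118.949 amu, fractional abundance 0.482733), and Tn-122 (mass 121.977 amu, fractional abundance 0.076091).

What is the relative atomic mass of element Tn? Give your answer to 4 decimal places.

Ar = Σ fᵢ·mᵢ = 0.441176 × 117.948 + 0.482733 × 118.949 + 0.076091 × 121.977
= 52.03583 + 57.42061 + 9.28135 = 118.73779 amu

118.7378 amu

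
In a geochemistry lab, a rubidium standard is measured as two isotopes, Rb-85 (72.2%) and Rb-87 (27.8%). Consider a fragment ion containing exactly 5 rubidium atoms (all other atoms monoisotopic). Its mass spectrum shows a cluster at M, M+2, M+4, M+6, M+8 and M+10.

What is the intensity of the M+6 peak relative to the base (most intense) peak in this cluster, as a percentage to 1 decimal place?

(0.722 + 0.278)^5 gives M 0.1962, M+2 0.3777, M+4 0.2909, M+6 0.1120, M+8 0.0216, M+10 0.0017; the largest is M+2.
P(M+2) = C(5,1) × 0.722^4 × 0.278^1 = 5 × 0.27173701 × 0.2780 = 0.377714 (base)
P(M+6) = C(5,3) × 0.722^2 × 0.278^3 = 10 × 0.521284 × 0.02148495 = 0.111998
Relative intensity = 0.111998 / 0.377714 × 100 = 29.7

29.7%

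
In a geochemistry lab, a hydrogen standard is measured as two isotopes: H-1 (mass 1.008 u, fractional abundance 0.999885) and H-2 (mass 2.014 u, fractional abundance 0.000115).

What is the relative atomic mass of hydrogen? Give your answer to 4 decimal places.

1.0081 u

Ar = Σ fᵢ·mᵢ = 0.999885 × 1.008 + 0.000115 × 2.014
= 1.00788 + 0.00023 = 1.00811 u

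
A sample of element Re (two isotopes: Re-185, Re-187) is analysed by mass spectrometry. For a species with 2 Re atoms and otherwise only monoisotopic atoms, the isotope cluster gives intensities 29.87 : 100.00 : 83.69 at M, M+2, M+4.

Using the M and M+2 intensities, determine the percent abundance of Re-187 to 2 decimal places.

If p is the fraction of Re that is Re-185, then I(M+2)/I(M) = [C(2,1)·p^1·(1−p)] / p^2 = 2·(1−p)/p = 100.00/29.87 = 3.3478
(1−p)/p = 3.3478/2 = 1.6739  ⇒  p = 1/(1 + 1.6739) = 0.3740
Re-185: 37.40%, Re-187: 62.60%.

62.60%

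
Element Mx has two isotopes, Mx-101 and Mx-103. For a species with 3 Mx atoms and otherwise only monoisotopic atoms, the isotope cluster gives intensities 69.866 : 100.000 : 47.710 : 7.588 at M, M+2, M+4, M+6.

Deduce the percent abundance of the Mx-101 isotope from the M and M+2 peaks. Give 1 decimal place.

If p is the fraction of Mx that is Mx-101, then I(M+2)/I(M) = [C(3,1)·p^2·(1−p)] / p^3 = 3·(1−p)/p = 100.000/69.866 = 1.4313
(1−p)/p = 1.4313/3 = 0.4771  ⇒  p = 1/(1 + 0.4771) = 0.6770
Mx-101: 67.7%, Mx-103: 32.3%.

67.7%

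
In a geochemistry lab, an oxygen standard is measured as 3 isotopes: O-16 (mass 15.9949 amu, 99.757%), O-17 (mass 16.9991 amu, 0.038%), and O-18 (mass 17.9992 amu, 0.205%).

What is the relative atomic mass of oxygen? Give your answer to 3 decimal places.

Average mass = Σ (abundance × isotope mass) = 0.99757 × 15.9949 + 0.00038 × 16.9991 + 0.00205 × 17.9992
= 15.95603 + 0.00646 + 0.03690 = 15.99939 amu

15.999 amu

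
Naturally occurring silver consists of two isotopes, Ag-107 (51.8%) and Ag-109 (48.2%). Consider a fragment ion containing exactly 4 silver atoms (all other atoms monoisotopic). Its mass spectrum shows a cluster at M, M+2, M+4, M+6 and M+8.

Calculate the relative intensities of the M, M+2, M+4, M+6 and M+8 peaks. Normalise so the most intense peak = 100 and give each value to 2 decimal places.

19.25 : 71.65 : 100.00 : 62.03 : 14.43

The 4 Ag atoms are independent, so intensities follow the terms of (0.518 + 0.482)^4.
P(M) = 0.518^4 = 0.071998
P(M+2) = 4 × 0.518^3 × 0.482^1 = 0.267976
P(M+4) = 6 × 0.518^2 × 0.482^2 = 0.374029
P(M+6) = 4 × 0.518^1 × 0.482^3 = 0.232023
P(M+8) = 0.482^4 = 0.053974
The M+4 peak is largest (0.374029); scaling to 100 gives 19.25 : 71.65 : 100.00 : 62.03 : 14.43.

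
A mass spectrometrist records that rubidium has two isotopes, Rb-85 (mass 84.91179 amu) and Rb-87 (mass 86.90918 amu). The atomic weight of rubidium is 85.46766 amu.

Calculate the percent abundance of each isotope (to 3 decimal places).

Rb-85: 72.170%, Rb-87: 27.830%

Writing the weighted mean with unknown fraction x of Rb-85:
84.91179·x + 86.90918·(1 − x) = 85.46766
(84.91179 − 86.90918)·x = 85.46766 − 86.90918
x = -1.44152 / -1.99739 = 0.72170 → 72.170% Rb-85, 27.830% Rb-87.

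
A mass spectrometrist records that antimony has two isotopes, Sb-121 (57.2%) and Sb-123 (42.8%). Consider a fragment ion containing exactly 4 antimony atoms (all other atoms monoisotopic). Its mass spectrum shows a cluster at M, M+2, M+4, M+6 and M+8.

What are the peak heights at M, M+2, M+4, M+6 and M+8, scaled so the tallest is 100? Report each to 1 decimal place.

The 4 Sb atoms are independent, so intensities follow the terms of (0.572 + 0.428)^4.
P(M) = 0.572^4 = 0.107049
P(M+2) = 4 × 0.572^3 × 0.428^1 = 0.320400
P(M+4) = 6 × 0.572^2 × 0.428^2 = 0.359609
P(M+6) = 4 × 0.572^1 × 0.428^3 = 0.179385
P(M+8) = 0.428^4 = 0.033556
The M+4 peak is largest (0.359609); scaling to 100 gives 29.8 : 89.1 : 100.0 : 49.9 : 9.3.

29.8 : 89.1 : 100.0 : 49.9 : 9.3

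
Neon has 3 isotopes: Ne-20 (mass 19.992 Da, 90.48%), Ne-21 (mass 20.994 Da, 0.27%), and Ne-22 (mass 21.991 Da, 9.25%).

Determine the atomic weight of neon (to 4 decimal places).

20.1796 Da

Weight each isotope mass by its fractional abundance: 0.9048 × 19.992 + 0.0027 × 20.994 + 0.0925 × 21.991
= 18.08876 + 0.05668 + 2.03417 = 20.17961 Da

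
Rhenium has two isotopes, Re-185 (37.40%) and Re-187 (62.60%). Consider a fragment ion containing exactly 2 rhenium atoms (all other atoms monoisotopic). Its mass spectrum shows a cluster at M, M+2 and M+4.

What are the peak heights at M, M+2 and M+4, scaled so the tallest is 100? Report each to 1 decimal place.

The 2 Re atoms are independent, so intensities follow the terms of (0.3740 + 0.6260)^2.
P(M) = 0.3740^2 = 0.139876
P(M+2) = 2 × 0.3740^1 × 0.6260^1 = 0.468248
P(M+4) = 0.6260^2 = 0.391876
The M+2 peak is largest (0.468248); scaling to 100 gives 29.9 : 100.0 : 83.7.

29.9 : 100.0 : 83.7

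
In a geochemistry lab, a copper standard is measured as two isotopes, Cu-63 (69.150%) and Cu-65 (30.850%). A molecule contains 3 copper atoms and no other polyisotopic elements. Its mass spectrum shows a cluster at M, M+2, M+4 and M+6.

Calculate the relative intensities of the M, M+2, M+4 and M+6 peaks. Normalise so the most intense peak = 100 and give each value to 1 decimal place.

74.7 : 100.0 : 44.6 : 6.6

The 3 Cu atoms are independent, so intensities follow the terms of (0.69150 + 0.30850)^3.
P(M) = 0.69150^3 = 0.330656
P(M+2) = 3 × 0.69150^2 × 0.30850^1 = 0.442548
P(M+4) = 3 × 0.69150^1 × 0.30850^2 = 0.197435
P(M+6) = 0.30850^3 = 0.029361
The M+2 peak is largest (0.442548); scaling to 100 gives 74.7 : 100.0 : 44.6 : 6.6.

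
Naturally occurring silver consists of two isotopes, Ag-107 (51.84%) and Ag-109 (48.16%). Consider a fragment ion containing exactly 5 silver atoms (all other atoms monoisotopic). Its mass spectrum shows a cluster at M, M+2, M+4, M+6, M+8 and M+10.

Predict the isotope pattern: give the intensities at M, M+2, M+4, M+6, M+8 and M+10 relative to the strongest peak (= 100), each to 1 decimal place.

11.6 : 53.8 : 100.0 : 92.9 : 43.2 : 8.0

The 5 Ag atoms are independent, so intensities follow the terms of (0.5184 + 0.4816)^5.
P(M) = 0.5184^5 = 0.037439
P(M+2) = 5 × 0.5184^4 × 0.4816^1 = 0.173907
P(M+4) = 10 × 0.5184^3 × 0.4816^2 = 0.323123
P(M+6) = 10 × 0.5184^2 × 0.4816^3 = 0.300185
P(M+8) = 5 × 0.5184^1 × 0.4816^4 = 0.139438
P(M+10) = 0.4816^5 = 0.025908
The M+4 peak is largest (0.323123); scaling to 100 gives 11.6 : 53.8 : 100.0 : 92.9 : 43.2 : 8.0.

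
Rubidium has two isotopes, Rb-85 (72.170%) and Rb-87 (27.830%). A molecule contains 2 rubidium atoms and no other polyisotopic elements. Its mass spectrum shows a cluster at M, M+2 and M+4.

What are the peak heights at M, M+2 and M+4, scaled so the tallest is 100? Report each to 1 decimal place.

100.0 : 77.1 : 14.9

The 2 Rb atoms are independent, so intensities follow the terms of (0.72170 + 0.27830)^2.
P(M) = 0.72170^2 = 0.520851
P(M+2) = 2 × 0.72170^1 × 0.27830^1 = 0.401698
P(M+4) = 0.27830^2 = 0.077451
The M peak is largest (0.520851); scaling to 100 gives 100.0 : 77.1 : 14.9.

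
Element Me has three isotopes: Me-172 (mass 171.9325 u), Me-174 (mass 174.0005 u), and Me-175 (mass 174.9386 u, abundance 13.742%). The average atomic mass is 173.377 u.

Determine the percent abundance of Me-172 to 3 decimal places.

36.384%

The remaining 86.258% is split between Me-172 (fraction x) and Me-174 (fraction 0.86258 − x).
Substituting: 171.9325x + 174.0005(0.86258 − x) = 149.336937588
(171.9325 − 174.0005)x = -0.752413702  ⇒  x = 0.36384, y = 0.49874
Me-172: 36.384%, Me-174: 49.874%.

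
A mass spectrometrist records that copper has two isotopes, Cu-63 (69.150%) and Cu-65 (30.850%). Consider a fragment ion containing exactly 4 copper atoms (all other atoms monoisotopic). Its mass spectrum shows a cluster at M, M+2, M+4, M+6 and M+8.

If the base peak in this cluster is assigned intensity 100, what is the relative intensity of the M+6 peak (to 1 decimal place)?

19.9

Binomial terms of (0.69150 + 0.30850)^4: M 0.2286, M+2 0.4080, M+4 0.2731, M+6 0.0812, M+8 0.0091 → M+2 is the base peak.
P(M+2) = C(4,1) × 0.69150^3 × 0.30850^1 = 4 × 0.33065611 × 0.3085 = 0.408030 (base)
P(M+6) = C(4,3) × 0.69150^1 × 0.30850^3 = 4 × 0.6915 × 0.02936064 = 0.081212
Relative intensity = 0.081212 / 0.408030 × 100 = 19.9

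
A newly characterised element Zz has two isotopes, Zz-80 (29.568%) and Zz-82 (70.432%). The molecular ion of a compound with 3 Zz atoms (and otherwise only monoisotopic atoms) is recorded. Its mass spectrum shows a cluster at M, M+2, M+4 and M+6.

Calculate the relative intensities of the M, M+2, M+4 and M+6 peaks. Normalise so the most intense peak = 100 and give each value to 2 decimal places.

5.87 : 41.98 : 100.00 : 79.40

The 3 Zz atoms are independent, so intensities follow the terms of (0.29568 + 0.70432)^3.
P(M) = 0.29568^3 = 0.025850
P(M+2) = 3 × 0.29568^2 × 0.70432^1 = 0.184729
P(M+4) = 3 × 0.29568^1 × 0.70432^2 = 0.440031
P(M+6) = 0.70432^3 = 0.349390
The M+4 peak is largest (0.440031); scaling to 100 gives 5.87 : 41.98 : 100.00 : 79.40.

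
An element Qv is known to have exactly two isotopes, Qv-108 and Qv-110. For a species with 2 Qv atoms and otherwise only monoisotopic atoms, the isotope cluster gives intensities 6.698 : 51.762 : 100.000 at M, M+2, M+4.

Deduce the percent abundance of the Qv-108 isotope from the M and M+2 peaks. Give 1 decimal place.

20.6%

If p is the fraction of Qv that is Qv-108, then I(M+2)/I(M) = [C(2,1)·p^1·(1−p)] / p^2 = 2·(1−p)/p = 51.762/6.698 = 7.7280
(1−p)/p = 7.7280/2 = 3.8640  ⇒  p = 1/(1 + 3.8640) = 0.2056
Qv-108: 20.6%, Qv-110: 79.4%.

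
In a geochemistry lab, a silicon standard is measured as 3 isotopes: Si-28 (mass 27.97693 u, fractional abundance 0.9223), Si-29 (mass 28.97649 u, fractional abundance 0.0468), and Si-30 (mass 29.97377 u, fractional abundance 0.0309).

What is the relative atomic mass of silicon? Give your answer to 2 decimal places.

28.09 u

Weight each isotope mass by its fractional abundance: 0.9223 × 27.97693 + 0.0468 × 28.97649 + 0.0309 × 29.97377
= 25.803123 + 1.356100 + 0.926189 = 28.085412 u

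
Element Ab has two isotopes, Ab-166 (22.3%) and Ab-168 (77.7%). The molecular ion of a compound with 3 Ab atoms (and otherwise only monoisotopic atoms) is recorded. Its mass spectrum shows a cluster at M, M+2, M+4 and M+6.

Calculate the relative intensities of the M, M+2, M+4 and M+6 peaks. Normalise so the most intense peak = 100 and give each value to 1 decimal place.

Expanding (0.223 + 0.777)^3:
P(M) = 0.223^3 = 0.011090
P(M+2) = 3 × 0.223^2 × 0.777^1 = 0.115918
P(M+4) = 3 × 0.223^1 × 0.777^2 = 0.403895
P(M+6) = 0.777^3 = 0.469097
The M+6 peak is largest (0.469097); scaling to 100 gives 2.4 : 24.7 : 86.1 : 100.0.

2.4 : 24.7 : 86.1 : 100.0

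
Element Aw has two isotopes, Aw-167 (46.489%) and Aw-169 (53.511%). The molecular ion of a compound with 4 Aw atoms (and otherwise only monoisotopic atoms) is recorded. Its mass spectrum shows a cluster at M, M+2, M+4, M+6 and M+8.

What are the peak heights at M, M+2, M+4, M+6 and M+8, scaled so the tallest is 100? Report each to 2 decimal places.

Expanding (0.46489 + 0.53511)^4:
P(M) = 0.46489^4 = 0.046709
P(M+2) = 4 × 0.46489^3 × 0.53511^1 = 0.215057
P(M+4) = 6 × 0.46489^2 × 0.53511^2 = 0.371311
P(M+6) = 4 × 0.46489^1 × 0.53511^3 = 0.284931
P(M+8) = 0.53511^4 = 0.081992
The M+4 peak is largest (0.371311); scaling to 100 gives 12.58 : 57.92 : 100.00 : 76.74 : 22.08.

12.58 : 57.92 : 100.00 : 76.74 : 22.08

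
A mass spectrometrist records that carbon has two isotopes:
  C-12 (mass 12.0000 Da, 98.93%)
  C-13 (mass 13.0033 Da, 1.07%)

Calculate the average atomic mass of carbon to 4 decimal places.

12.0107 Da

The abundance-weighted mean is 0.9893 × 12.0000 + 0.0107 × 13.0033
= 11.87160 + 0.13914 = 12.01074 Da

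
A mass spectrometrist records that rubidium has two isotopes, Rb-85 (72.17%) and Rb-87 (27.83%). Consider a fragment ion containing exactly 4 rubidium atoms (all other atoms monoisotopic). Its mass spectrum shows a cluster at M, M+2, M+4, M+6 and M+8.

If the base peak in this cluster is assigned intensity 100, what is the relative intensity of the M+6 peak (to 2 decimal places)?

14.87

(0.7217 + 0.2783)^4 gives M 0.2713, M+2 0.4184, M+4 0.2420, M+6 0.0622, M+8 0.0060; the largest is M+2.
P(M+2) = C(4,1) × 0.7217^3 × 0.2783^1 = 4 × 0.37589809 × 0.2783 = 0.418450 (base)
P(M+6) = C(4,3) × 0.7217^1 × 0.2783^3 = 4 × 0.7217 × 0.02155458 = 0.062224
Relative intensity = 0.062224 / 0.418450 × 100 = 14.87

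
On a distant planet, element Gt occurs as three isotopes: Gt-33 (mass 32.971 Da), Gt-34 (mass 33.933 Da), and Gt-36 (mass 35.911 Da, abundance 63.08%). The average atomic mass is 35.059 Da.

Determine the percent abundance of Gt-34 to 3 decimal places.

24.267%

Let x and y be the fractions of Gt-33 and Gt-34. Then x + y = 1 − 0.6308 = 0.3692 and 32.971x + 33.933y = 35.059 − 0.6308×35.911 = 12.4063412.
Substituting: 32.971x + 33.933(0.3692 − x) = 12.4063412
(32.971 − 33.933)x = -0.1217224  ⇒  x = 0.12653, y = 0.24267
Gt-33: 12.653%, Gt-34: 24.267%.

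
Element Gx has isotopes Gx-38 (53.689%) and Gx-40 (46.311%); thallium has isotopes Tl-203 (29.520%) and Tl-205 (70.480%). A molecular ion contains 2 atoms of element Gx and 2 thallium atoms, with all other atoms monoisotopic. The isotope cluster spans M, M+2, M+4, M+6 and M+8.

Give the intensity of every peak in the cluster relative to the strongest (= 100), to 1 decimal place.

6.8 : 44.3 : 100.0 : 91.2 : 28.9

Element Gx pattern (n=2): 0.28825087 : 0.49727826 : 0.21447087
Thallium pattern (n=2): 0.08714304 : 0.41611392 : 0.49674304
Convolve the two distributions (both contribute in 2-u steps):
  M: 0.28825087×0.08714304 = 0.025119
  M+2: 0.28825087×0.41611392 + 0.49727826×0.08714304 = 0.163280
  M+4: 0.28825087×0.49674304 + 0.49727826×0.41611392 + 0.21447087×0.08714304 = 0.368801
  M+6: 0.49727826×0.49674304 + 0.21447087×0.41611392 = 0.336264
  M+8: 0.21447087×0.49674304 = 0.106537
Scale to base peak (0.368801) = 100: 6.8 : 44.3 : 100.0 : 91.2 : 28.9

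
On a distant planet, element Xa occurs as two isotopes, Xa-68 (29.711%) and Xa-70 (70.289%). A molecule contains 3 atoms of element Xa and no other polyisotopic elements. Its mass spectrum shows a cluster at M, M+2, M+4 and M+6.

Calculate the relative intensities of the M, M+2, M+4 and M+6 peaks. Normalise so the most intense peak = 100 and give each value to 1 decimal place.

The 3 Xa atoms are independent, so intensities follow the terms of (0.29711 + 0.70289)^3.
P(M) = 0.29711^3 = 0.026227
P(M+2) = 3 × 0.29711^2 × 0.70289^1 = 0.186141
P(M+4) = 3 × 0.29711^1 × 0.70289^2 = 0.440365
P(M+6) = 0.70289^3 = 0.347266
The M+4 peak is largest (0.440365); scaling to 100 gives 6.0 : 42.3 : 100.0 : 78.9.

6.0 : 42.3 : 100.0 : 78.9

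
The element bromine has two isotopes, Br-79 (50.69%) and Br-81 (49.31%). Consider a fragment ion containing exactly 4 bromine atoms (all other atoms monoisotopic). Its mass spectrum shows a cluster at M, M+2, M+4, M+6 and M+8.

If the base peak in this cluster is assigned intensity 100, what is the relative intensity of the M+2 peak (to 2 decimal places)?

Term probabilities: M 0.0660, M+2 0.2569, M+4 0.3749, M+6 0.2431, M+8 0.0591. Base peak = M+4.
P(M+4) = C(4,2) × 0.5069^2 × 0.4931^2 = 6 × 0.25694761 × 0.24314761 = 0.374857 (base)
P(M+2) = C(4,1) × 0.5069^3 × 0.4931^1 = 4 × 0.13024674 × 0.4931 = 0.256899
Relative intensity = 0.256899 / 0.374857 × 100 = 68.53

68.53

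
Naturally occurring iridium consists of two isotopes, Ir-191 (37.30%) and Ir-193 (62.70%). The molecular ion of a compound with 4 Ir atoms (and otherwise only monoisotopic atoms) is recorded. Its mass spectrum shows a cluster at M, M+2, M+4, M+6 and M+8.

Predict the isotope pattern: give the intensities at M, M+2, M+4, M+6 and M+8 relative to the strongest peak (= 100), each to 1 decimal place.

Expanding (0.3730 + 0.6270)^4:
P(M) = 0.3730^4 = 0.019357
P(M+2) = 4 × 0.3730^3 × 0.6270^1 = 0.130153
P(M+4) = 6 × 0.3730^2 × 0.6270^2 = 0.328174
P(M+6) = 4 × 0.3730^1 × 0.6270^3 = 0.367766
P(M+8) = 0.6270^4 = 0.154550
The M+6 peak is largest (0.367766); scaling to 100 gives 5.3 : 35.4 : 89.2 : 100.0 : 42.0.

5.3 : 35.4 : 89.2 : 100.0 : 42.0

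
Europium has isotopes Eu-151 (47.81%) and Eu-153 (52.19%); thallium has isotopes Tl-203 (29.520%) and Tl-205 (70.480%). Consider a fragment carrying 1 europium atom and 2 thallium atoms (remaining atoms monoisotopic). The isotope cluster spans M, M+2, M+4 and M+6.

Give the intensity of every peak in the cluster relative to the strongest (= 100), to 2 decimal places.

Europium pattern (n=1): 0.4781 : 0.5219
Thallium pattern (n=2): 0.08714304 : 0.41611392 : 0.49674304
Convolve the two distributions (both contribute in 2-u steps):
  M: 0.4781×0.08714304 = 0.041663
  M+2: 0.4781×0.41611392 + 0.5219×0.08714304 = 0.244424
  M+4: 0.4781×0.49674304 + 0.5219×0.41611392 = 0.454663
  M+6: 0.5219×0.49674304 = 0.259250
Scale to base peak (0.454663) = 100: 9.16 : 53.76 : 100.00 : 57.02

9.16 : 53.76 : 100.00 : 57.02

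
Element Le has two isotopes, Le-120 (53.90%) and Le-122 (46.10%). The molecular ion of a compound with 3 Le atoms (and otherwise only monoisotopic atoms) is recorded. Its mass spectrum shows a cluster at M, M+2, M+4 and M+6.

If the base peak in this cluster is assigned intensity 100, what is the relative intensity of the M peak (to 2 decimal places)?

38.97

Term probabilities: M 0.1566, M+2 0.4018, M+4 0.3436, M+6 0.0980. Base peak = M+2.
P(M+2) = C(3,1) × 0.5390^2 × 0.4610^1 = 3 × 0.290521 × 0.4610 = 0.401791 (base)
P(M) = C(3,0) × 0.5390^3 × 0.4610^0 = 1 × 0.15659082 × 1.0000 = 0.156591
Relative intensity = 0.156591 / 0.401791 × 100 = 38.97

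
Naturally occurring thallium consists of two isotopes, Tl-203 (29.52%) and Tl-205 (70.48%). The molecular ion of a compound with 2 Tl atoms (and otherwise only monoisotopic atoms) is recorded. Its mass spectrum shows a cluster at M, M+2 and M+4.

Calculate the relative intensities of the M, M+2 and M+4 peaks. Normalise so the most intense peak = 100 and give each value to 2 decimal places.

The 2 Tl atoms are independent, so intensities follow the terms of (0.2952 + 0.7048)^2.
P(M) = 0.2952^2 = 0.087143
P(M+2) = 2 × 0.2952^1 × 0.7048^1 = 0.416114
P(M+4) = 0.7048^2 = 0.496743
The M+4 peak is largest (0.496743); scaling to 100 gives 17.54 : 83.77 : 100.00.

17.54 : 83.77 : 100.00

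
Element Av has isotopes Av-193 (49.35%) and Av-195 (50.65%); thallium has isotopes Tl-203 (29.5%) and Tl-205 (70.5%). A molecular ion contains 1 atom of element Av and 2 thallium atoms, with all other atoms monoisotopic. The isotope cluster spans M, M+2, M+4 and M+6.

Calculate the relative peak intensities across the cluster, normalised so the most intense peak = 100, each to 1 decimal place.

Element Av pattern (n=1): 0.4935 : 0.5065
Thallium pattern (n=2): 0.087025 : 0.41595 : 0.497025
Convolve the two distributions (both contribute in 2-u steps):
  M: 0.4935×0.087025 = 0.042947
  M+2: 0.4935×0.41595 + 0.5065×0.087025 = 0.249349
  M+4: 0.4935×0.497025 + 0.5065×0.41595 = 0.455961
  M+6: 0.5065×0.497025 = 0.251743
Scale to base peak (0.455961) = 100: 9.4 : 54.7 : 100.0 : 55.2

9.4 : 54.7 : 100.0 : 55.2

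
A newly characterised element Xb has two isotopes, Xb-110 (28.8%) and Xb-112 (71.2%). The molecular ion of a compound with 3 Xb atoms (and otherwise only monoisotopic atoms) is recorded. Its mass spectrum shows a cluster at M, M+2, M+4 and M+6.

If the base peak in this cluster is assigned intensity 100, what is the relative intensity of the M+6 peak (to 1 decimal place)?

Term probabilities: M 0.0239, M+2 0.1772, M+4 0.4380, M+6 0.3609. Base peak = M+4.
P(M+4) = C(3,2) × 0.288^1 × 0.712^2 = 3 × 0.2880 × 0.506944 = 0.438000 (base)
P(M+6) = C(3,3) × 0.288^0 × 0.712^3 = 1 × 1.0000 × 0.36094413 = 0.360944
Relative intensity = 0.360944 / 0.438000 × 100 = 82.4

82.4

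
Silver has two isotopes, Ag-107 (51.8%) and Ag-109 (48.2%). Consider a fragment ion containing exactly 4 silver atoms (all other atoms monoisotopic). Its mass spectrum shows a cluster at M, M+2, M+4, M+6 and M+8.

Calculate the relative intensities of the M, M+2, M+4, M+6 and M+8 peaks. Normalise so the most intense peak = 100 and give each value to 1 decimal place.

19.2 : 71.6 : 100.0 : 62.0 : 14.4

The 4 Ag atoms are independent, so intensities follow the terms of (0.518 + 0.482)^4.
P(M) = 0.518^4 = 0.071998
P(M+2) = 4 × 0.518^3 × 0.482^1 = 0.267976
P(M+4) = 6 × 0.518^2 × 0.482^2 = 0.374029
P(M+6) = 4 × 0.518^1 × 0.482^3 = 0.232023
P(M+8) = 0.482^4 = 0.053974
The M+4 peak is largest (0.374029); scaling to 100 gives 19.2 : 71.6 : 100.0 : 62.0 : 14.4.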